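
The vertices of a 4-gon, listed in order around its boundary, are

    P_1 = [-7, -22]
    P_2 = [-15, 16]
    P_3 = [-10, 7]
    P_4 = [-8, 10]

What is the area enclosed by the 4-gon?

92.5

Apply the shoelace (surveyor's) formula: 2A = Σ (x_i·y_{i+1} − x_{i+1}·y_i), indices taken mod 4.
Σ = (-442) + (55) + (-44) + (246) = -185
Area = |Σ|/2 = 92.5.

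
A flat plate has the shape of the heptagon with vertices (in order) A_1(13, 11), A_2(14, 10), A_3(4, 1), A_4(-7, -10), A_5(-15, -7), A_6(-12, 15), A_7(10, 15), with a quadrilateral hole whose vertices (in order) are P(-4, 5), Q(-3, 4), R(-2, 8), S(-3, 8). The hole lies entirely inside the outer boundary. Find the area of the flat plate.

Outer boundary:
Apply the surveyor's formula: 2A = Σ (x_i·y_{i+1} − x_{i+1}·y_i), indices taken mod 7.
Cross-terms: -24, -26, -33, -101, -309, -330, -85  ⇒  Σ = -908
Area = |Σ|/2 = 454.
Hole:
Σ = (-1) + (-16) + (8) + (17) = 8
Area = |Σ|/2 = 4.
Net area = 454 − 4 = 450.

450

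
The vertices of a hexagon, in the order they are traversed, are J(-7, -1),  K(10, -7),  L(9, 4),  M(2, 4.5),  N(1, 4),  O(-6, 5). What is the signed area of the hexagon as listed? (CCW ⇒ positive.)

Apply the shoelace (surveyor's) formula: 2A = Σ (x_i·y_{i+1} − x_{i+1}·y_i), indices taken mod 6.
Σ = (59) + (103) + (32.5) + (3.5) + (29) + (41) = 268
Signed area = Σ/2 = 134 (positive ⇒ counter-clockwise traversal).

134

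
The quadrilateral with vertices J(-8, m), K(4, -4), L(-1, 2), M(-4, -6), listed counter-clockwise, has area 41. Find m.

-10

The doubled signed area Σ (x_i y_{i+1} − x_{i+1} y_i) is linear in m.
With m=0 it equals 2; the coefficient of m is -8 (from the two edges through J).
So -8·m + 2 = 2·41 = 82 ⇒ m = -10.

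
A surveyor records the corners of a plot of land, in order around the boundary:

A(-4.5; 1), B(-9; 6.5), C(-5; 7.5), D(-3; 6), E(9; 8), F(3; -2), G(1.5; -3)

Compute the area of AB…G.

Σ = (-20.25) + (-35) + (-7.5) + (-78) + (-42) + (-6) + (-12) = -200.75
Area = |Σ|/2 = 100.375.

100.375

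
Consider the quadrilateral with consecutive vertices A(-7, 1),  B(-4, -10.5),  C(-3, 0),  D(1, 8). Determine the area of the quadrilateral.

39.5

Cross-terms: 77.5, -31.5, -24, 57  ⇒  Σ = 79
Area = |Σ|/2 = 39.5.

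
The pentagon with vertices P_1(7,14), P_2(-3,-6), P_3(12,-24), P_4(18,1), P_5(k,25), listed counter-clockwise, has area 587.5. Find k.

The doubled signed area Σ (x_i y_{i+1} − x_{i+1} y_i) is linear in k.
With k=0 it equals 863; the coefficient of k is 13 (from the two edges through P_5).
So 13·k + 863 = 2·587.5 = 1175 ⇒ k = 24.

24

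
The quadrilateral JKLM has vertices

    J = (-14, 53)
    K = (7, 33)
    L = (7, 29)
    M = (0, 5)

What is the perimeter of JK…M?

|JK| = √((21)² + (-20)²) = √841 = 29
|KL| = √((0)² + (-4)²) = √16 = 4
|LM| = √((-7)² + (-24)²) = √625 = 25
|MJ| = √((-14)² + (48)²) = √2500 = 50
Perimeter = 29 + 4 + 25 + 50 = 108.

108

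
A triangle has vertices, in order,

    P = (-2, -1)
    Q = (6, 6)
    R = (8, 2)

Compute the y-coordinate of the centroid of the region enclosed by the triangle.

Apply the shoelace (surveyor's) formula. First the cross-terms c_i = x_i·y_{i+1} − x_{i+1}·y_i:
  -6, -36, -4  ⇒  2A = -46, A = -23.
Then Σ (y_i + y_{i+1})·c_i = -322, so ȳ = -322 / (6·(-23)) = 7/3.

7/3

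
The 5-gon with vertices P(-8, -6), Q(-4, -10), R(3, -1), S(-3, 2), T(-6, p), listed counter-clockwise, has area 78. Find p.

Write out the shoelace sum; only the two edges meeting at T involve p:
2·Area = [((-3)·p − (-6)·2) + ((-6)·(-6) − (-8)·p)] + 93
       = 5·p + 141 = 156
⇒ p = 3.

3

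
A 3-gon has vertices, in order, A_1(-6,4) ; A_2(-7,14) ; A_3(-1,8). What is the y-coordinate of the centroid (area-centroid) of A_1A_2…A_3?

Apply Gauss's area formula. First the cross-terms c_i = x_i·y_{i+1} − x_{i+1}·y_i:
  -56, -42, 44  ⇒  2A = -54, A = -27.
Then Σ (y_i + y_{i+1})·c_i = -1404, so ȳ = -1404 / (6·(-27)) = 26/3.

26/3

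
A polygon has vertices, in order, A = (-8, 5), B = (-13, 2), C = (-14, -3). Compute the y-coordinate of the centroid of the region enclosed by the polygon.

Apply the surveyor's formula. First the cross-terms c_i = x_i·y_{i+1} − x_{i+1}·y_i:
  49, 67, -94  ⇒  2A = 22, A = 11.
Then Σ (y_i + y_{i+1})·c_i = 88, so ȳ = 88 / (6·11) = 4/3.

4/3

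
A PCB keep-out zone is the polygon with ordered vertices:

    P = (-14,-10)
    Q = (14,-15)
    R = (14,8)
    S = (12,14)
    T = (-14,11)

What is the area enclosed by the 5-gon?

Σ = (350) + (322) + (100) + (328) + (294) = 1394
Area = |Σ|/2 = 697.

697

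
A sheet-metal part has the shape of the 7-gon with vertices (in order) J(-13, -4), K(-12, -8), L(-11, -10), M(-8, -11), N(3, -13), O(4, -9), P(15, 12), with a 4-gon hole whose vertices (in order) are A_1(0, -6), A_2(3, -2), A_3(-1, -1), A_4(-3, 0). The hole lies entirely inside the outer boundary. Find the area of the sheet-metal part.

271

Outer boundary:
Σ = (56) + (32) + (41) + (137) + (25) + (183) + (96) = 570
Area = |Σ|/2 = 285.
Hole:
Σ = (18) + (-5) + (-3) + (18) = 28
Area = |Σ|/2 = 14.
Net area = 285 − 14 = 271.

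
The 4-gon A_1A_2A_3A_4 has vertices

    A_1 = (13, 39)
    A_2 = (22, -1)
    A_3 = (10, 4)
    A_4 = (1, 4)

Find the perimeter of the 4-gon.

|A_1A_2| = √((9)² + (-40)²) = √1681 = 41
|A_2A_3| = √((-12)² + (5)²) = √169 = 13
|A_3A_4| = √((-9)² + (0)²) = √81 = 9
|A_4A_1| = √((12)² + (35)²) = √1369 = 37
Perimeter = 41 + 13 + 9 + 37 = 100.

100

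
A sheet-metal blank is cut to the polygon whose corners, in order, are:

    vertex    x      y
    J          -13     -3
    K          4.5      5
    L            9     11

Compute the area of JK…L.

34.5

Apply the shoelace (surveyor's) formula: 2A = Σ (x_i·y_{i+1} − x_{i+1}·y_i), indices taken mod 3.
Σ = (-51.5) + (4.5) + (116) = 69
Area = |Σ|/2 = 34.5.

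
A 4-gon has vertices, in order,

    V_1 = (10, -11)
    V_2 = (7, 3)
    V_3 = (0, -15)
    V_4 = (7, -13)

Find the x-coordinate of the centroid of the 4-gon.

17/3

Apply the shoelace formula. First the cross-terms c_i = x_i·y_{i+1} − x_{i+1}·y_i:
  107, -105, 105, 53  ⇒  2A = 160, A = 80.
Then Σ (x_i + x_{i+1})·c_i = 2720, so x̄ = 2720 / (6·80) = 17/3.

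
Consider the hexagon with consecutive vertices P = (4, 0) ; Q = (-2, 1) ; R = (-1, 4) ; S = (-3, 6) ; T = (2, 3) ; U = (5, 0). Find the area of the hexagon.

Σ = (4) + (-7) + (6) + (-21) + (-15) + (0) = -33
Area = |Σ|/2 = 16.5.

16.5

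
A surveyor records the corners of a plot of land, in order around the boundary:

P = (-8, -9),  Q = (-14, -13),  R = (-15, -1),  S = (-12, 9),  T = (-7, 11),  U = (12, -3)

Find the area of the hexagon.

331

Σ = (-22) + (-181) + (-147) + (-69) + (-111) + (-132) = -662
Area = |Σ|/2 = 331.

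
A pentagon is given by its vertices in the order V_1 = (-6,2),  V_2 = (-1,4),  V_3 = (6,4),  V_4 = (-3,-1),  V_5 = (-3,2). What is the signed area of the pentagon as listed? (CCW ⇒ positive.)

V_1→V_2: (-6)(4) − (-1)(2) = -22
V_2→V_3: (-1)(4) − (6)(4) = -28
V_3→V_4: (6)(-1) − (-3)(4) = 6
V_4→V_5: (-3)(2) − (-3)(-1) = -9
V_5→V_1: (-3)(2) − (-6)(2) = 6
Σ = -47
Signed area = Σ/2 = -23.5 (negative ⇒ clockwise traversal).

-23.5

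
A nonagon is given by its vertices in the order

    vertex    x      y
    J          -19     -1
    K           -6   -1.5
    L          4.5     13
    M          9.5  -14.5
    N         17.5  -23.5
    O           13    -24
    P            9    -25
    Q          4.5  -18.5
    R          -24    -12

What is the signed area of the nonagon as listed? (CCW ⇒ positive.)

Σ = (22.5) + (-71.25) + (-188.75) + (30.5) + (-114.5) + (-109) + (-54) + (-498) + (-204) = -1186.5
Signed area = Σ/2 = -593.25 (negative ⇒ clockwise traversal).

-593.25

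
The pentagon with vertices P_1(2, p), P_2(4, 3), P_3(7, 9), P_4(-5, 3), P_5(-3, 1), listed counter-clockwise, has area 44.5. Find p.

0

Write out the shoelace sum; only the two edges meeting at P_1 involve p:
2·Area = [((-3)·p − 2·1) + (2·3 − 4·p)] + 85
       = -7·p + 89 = 89
⇒ p = 0.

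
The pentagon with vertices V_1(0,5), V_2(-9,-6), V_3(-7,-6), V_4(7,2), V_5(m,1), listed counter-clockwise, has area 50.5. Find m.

3

Write out the shoelace sum; only the two edges meeting at V_5 involve m:
2·Area = [(7·1 − m·2) + (m·5 − 0·1)] + 85
       = 3·m + 92 = 101
⇒ m = 3.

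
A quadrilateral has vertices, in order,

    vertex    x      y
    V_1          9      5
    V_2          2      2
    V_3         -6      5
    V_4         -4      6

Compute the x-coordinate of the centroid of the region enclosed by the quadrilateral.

Apply the shoelace formula. First the cross-terms c_i = x_i·y_{i+1} − x_{i+1}·y_i:
  8, 22, -16, -74  ⇒  2A = -60, A = -30.
Then Σ (x_i + x_{i+1})·c_i = -210, so x̄ = -210 / (6·(-30)) = 7/6.

7/6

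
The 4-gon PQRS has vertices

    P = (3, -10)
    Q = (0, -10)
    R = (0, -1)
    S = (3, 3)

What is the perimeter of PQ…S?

30

|PQ| = √((-3)² + (0)²) = √9 = 3
|QR| = √((0)² + (9)²) = √81 = 9
|RS| = √((3)² + (4)²) = √25 = 5
|SP| = √((0)² + (-13)²) = √169 = 13
Perimeter = 3 + 9 + 5 + 13 = 30.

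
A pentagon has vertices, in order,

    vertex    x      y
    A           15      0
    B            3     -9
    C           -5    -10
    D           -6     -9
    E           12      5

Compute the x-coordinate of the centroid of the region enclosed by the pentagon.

204/37

Apply the shoelace (surveyor's) formula. First the cross-terms c_i = x_i·y_{i+1} − x_{i+1}·y_i:
  -135, -75, -15, 78, -75  ⇒  2A = -222, A = -111.
Then Σ (x_i + x_{i+1})·c_i = -3672, so x̄ = -3672 / (6·(-111)) = 204/37.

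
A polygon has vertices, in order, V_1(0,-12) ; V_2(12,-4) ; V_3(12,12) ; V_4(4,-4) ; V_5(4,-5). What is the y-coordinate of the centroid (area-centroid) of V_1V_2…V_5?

-57/47

Apply Gauss's area formula. First the cross-terms c_i = x_i·y_{i+1} − x_{i+1}·y_i:
  144, 192, -96, -4, -48  ⇒  2A = 188, A = 94.
Then Σ (y_i + y_{i+1})·c_i = -684, so ȳ = -684 / (6·94) = -57/47.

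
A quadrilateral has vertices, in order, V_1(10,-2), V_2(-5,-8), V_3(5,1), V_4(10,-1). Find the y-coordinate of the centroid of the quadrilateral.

-137/48

Apply the shoelace formula. First the cross-terms c_i = x_i·y_{i+1} − x_{i+1}·y_i:
  -90, 35, -15, -10  ⇒  2A = -80, A = -40.
Then Σ (y_i + y_{i+1})·c_i = 685, so ȳ = 685 / (6·(-40)) = -137/48.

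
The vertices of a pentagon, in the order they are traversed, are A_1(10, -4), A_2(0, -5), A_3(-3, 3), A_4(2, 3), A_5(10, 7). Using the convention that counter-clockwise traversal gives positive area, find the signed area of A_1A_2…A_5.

-103

Apply the surveyor's formula: 2A = Σ (x_i·y_{i+1} − x_{i+1}·y_i), indices taken mod 5.
Σ = (-50) + (-15) + (-15) + (-16) + (-110) = -206
Signed area = Σ/2 = -103 (negative ⇒ clockwise traversal).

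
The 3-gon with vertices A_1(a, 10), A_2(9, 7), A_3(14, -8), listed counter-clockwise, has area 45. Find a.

14

Write out the shoelace sum; only the two edges meeting at A_1 involve a:
2·Area = [(14·10 − a·(-8)) + (a·7 − 9·10)] + -170
       = 15·a + -120 = 90
⇒ a = 14.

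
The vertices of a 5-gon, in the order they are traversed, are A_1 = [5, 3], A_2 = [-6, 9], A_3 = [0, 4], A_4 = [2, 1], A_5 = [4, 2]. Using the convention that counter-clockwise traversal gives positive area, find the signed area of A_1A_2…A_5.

Σ = (63) + (-24) + (-8) + (0) + (2) = 33
Signed area = Σ/2 = 16.5 (positive ⇒ counter-clockwise traversal).

16.5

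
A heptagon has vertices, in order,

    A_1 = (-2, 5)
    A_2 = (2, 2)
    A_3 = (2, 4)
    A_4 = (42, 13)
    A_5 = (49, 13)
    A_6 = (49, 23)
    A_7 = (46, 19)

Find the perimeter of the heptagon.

120

|A_1A_2| = √((4)² + (-3)²) = √25 = 5
|A_2A_3| = √((0)² + (2)²) = √4 = 2
|A_3A_4| = √((40)² + (9)²) = √1681 = 41
|A_4A_5| = √((7)² + (0)²) = √49 = 7
|A_5A_6| = √((0)² + (10)²) = √100 = 10
|A_6A_7| = √((-3)² + (-4)²) = √25 = 5
|A_7A_1| = √((-48)² + (-14)²) = √2500 = 50
Perimeter = 5 + 2 + 41 + 7 + 10 + 5 + 50 = 120.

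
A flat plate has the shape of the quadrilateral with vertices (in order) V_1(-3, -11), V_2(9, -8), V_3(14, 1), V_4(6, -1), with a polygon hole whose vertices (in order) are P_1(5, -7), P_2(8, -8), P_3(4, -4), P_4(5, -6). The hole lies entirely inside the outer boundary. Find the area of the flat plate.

Outer boundary:
Σ = (123) + (121) + (-20) + (-69) = 155
Area = |Σ|/2 = 77.5.
Hole:
Σ = (16) + (0) + (-4) + (-5) = 7
Area = |Σ|/2 = 3.5.
Net area = 77.5 − 3.5 = 74.

74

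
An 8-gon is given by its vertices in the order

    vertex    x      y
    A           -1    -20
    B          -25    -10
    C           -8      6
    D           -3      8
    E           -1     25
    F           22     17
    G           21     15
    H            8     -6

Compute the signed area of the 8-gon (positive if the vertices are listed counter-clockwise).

Apply Gauss's area formula: 2A = Σ (x_i·y_{i+1} − x_{i+1}·y_i), indices taken mod 8.
A→B: (-1)(-10) − (-25)(-20) = -490
B→C: (-25)(6) − (-8)(-10) = -230
C→D: (-8)(8) − (-3)(6) = -46
D→E: (-3)(25) − (-1)(8) = -67
E→F: (-1)(17) − (22)(25) = -567
F→G: (22)(15) − (21)(17) = -27
G→H: (21)(-6) − (8)(15) = -246
H→A: (8)(-20) − (-1)(-6) = -166
Σ = -1839
Signed area = Σ/2 = -919.5 (negative ⇒ clockwise traversal).

-919.5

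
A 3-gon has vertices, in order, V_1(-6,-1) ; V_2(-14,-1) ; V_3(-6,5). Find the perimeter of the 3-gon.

24

|V_1V_2| = √((-8)² + (0)²) = √64 = 8
|V_2V_3| = √((8)² + (6)²) = √100 = 10
|V_3V_1| = √((0)² + (-6)²) = √36 = 6
Perimeter = 8 + 10 + 6 = 24.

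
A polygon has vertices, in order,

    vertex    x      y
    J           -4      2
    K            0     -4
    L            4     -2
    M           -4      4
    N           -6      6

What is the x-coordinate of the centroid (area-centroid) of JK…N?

Apply Gauss's area formula. First the cross-terms c_i = x_i·y_{i+1} − x_{i+1}·y_i:
  16, 16, 8, 0, 12  ⇒  2A = 52, A = 26.
Then Σ (x_i + x_{i+1})·c_i = -120, so x̄ = -120 / (6·26) = -10/13.

-10/13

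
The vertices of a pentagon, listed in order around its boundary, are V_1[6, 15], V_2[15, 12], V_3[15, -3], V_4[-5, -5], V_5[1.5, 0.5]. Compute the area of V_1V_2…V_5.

221.75

Apply the surveyor's formula: 2A = Σ (x_i·y_{i+1} − x_{i+1}·y_i), indices taken mod 5.
Σ = (-153) + (-225) + (-90) + (5) + (19.5) = -443.5
Area = |Σ|/2 = 221.75.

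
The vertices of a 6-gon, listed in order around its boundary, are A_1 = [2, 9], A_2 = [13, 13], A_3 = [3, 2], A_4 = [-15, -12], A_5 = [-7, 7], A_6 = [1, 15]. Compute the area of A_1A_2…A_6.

Cross-terms: -91, -13, -6, -189, -112, -21  ⇒  Σ = -432
Area = |Σ|/2 = 216.

216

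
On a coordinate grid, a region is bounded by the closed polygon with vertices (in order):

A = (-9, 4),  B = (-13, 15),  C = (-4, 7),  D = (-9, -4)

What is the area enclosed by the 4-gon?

53.5

Apply the shoelace formula: 2A = Σ (x_i·y_{i+1} − x_{i+1}·y_i), indices taken mod 4.
Cross-terms: -83, -31, 79, -72  ⇒  Σ = -107
Area = |Σ|/2 = 53.5.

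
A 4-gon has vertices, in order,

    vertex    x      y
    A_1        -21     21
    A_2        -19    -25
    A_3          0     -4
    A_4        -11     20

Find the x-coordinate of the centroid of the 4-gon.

Apply the shoelace (surveyor's) formula. First the cross-terms c_i = x_i·y_{i+1} − x_{i+1}·y_i:
  924, 76, -44, 189  ⇒  2A = 1145, A = 572.5.
Then Σ (x_i + x_{i+1})·c_i = -43968, so x̄ = -43968 / (6·572.5) = -12.8.

-12.8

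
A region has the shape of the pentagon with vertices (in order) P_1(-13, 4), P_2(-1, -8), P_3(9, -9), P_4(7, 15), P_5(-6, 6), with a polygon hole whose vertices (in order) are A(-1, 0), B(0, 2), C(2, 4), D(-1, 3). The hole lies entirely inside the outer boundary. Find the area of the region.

Outer boundary:
Σ = (108) + (81) + (198) + (132) + (54) = 573
Area = |Σ|/2 = 286.5.
Hole:
Apply the shoelace (surveyor's) formula: 2A = Σ (x_i·y_{i+1} − x_{i+1}·y_i), indices taken mod 4.
Cross-terms: -2, -4, 10, 3  ⇒  Σ = 7
Area = |Σ|/2 = 3.5.
Net area = 286.5 − 3.5 = 283.

283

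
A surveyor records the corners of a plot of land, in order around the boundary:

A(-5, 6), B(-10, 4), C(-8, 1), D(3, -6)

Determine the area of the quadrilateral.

47.5

Apply Gauss's area formula: 2A = Σ (x_i·y_{i+1} − x_{i+1}·y_i), indices taken mod 4.
Cross-terms: 40, 22, 45, -12  ⇒  Σ = 95
Area = |Σ|/2 = 47.5.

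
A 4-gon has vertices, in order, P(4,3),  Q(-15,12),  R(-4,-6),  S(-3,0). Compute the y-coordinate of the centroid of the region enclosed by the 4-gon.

Apply Gauss's area formula. First the cross-terms c_i = x_i·y_{i+1} − x_{i+1}·y_i:
  93, 138, -18, -9  ⇒  2A = 204, A = 102.
Then Σ (y_i + y_{i+1})·c_i = 2304, so ȳ = 2304 / (6·102) = 64/17.

64/17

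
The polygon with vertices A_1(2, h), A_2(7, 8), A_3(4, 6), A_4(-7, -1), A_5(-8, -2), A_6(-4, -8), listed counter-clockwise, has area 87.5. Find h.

The doubled signed area Σ (x_i y_{i+1} − x_{i+1} y_i) is linear in h.
With h=0 it equals 142; the coefficient of h is -11 (from the two edges through A_1).
So -11·h + 142 = 2·87.5 = 175 ⇒ h = -3.

-3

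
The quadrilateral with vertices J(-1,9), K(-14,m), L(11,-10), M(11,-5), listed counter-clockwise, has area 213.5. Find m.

-1

Write out the shoelace sum; only the two edges meeting at K involve m:
2·Area = [((-1)·m − (-14)·9) + ((-14)·(-10) − 11·m)] + 149
       = -12·m + 415 = 427
⇒ m = -1.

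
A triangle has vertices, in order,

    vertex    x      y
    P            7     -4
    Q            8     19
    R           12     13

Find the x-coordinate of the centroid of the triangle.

Apply Gauss's area formula. First the cross-terms c_i = x_i·y_{i+1} − x_{i+1}·y_i:
  165, -124, -139  ⇒  2A = -98, A = -49.
Then Σ (x_i + x_{i+1})·c_i = -2646, so x̄ = -2646 / (6·(-49)) = 9.

9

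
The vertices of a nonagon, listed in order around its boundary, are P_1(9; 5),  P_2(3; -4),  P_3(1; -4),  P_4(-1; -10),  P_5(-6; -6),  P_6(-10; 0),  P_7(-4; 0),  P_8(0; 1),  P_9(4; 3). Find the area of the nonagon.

101

Apply the shoelace formula: 2A = Σ (x_i·y_{i+1} − x_{i+1}·y_i), indices taken mod 9.
P_1→P_2: (9)(-4) − (3)(5) = -51
P_2→P_3: (3)(-4) − (1)(-4) = -8
P_3→P_4: (1)(-10) − (-1)(-4) = -14
P_4→P_5: (-1)(-6) − (-6)(-10) = -54
P_5→P_6: (-6)(0) − (-10)(-6) = -60
P_6→P_7: (-10)(0) − (-4)(0) = 0
P_7→P_8: (-4)(1) − (0)(0) = -4
P_8→P_9: (0)(3) − (4)(1) = -4
P_9→P_1: (4)(5) − (9)(3) = -7
Σ = -202
Area = |Σ|/2 = 101.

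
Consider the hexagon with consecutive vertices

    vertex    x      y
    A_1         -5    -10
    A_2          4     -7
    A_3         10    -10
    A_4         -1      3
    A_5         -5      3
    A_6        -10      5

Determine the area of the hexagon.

Apply the shoelace (surveyor's) formula: 2A = Σ (x_i·y_{i+1} − x_{i+1}·y_i), indices taken mod 6.
Σ = (75) + (30) + (20) + (12) + (5) + (125) = 267
Area = |Σ|/2 = 133.5.

133.5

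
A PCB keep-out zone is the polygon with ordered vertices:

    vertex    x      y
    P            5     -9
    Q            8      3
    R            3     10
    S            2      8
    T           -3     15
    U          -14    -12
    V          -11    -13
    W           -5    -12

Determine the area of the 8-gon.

342

Apply Gauss's area formula: 2A = Σ (x_i·y_{i+1} − x_{i+1}·y_i), indices taken mod 8.
P→Q: (5)(3) − (8)(-9) = 87
Q→R: (8)(10) − (3)(3) = 71
R→S: (3)(8) − (2)(10) = 4
S→T: (2)(15) − (-3)(8) = 54
T→U: (-3)(-12) − (-14)(15) = 246
U→V: (-14)(-13) − (-11)(-12) = 50
V→W: (-11)(-12) − (-5)(-13) = 67
W→P: (-5)(-9) − (5)(-12) = 105
Σ = 684
Area = |Σ|/2 = 342.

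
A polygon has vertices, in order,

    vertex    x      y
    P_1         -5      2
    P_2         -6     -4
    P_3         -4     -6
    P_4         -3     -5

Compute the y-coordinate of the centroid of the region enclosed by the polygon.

-193/69

Apply the shoelace formula. First the cross-terms c_i = x_i·y_{i+1} − x_{i+1}·y_i:
  32, 20, 2, -31  ⇒  2A = 23, A = 11.5.
Then Σ (y_i + y_{i+1})·c_i = -193, so ȳ = -193 / (6·11.5) = -193/69.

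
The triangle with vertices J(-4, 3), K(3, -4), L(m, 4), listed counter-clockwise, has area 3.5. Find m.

Write out the shoelace sum; only the two edges meeting at L involve m:
2·Area = [(3·4 − m·(-4)) + (m·3 − (-4)·4)] + 7
       = 7·m + 35 = 7
⇒ m = -4.

-4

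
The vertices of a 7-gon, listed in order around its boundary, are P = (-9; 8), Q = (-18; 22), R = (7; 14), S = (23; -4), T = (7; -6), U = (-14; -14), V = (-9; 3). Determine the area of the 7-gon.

Apply the shoelace (surveyor's) formula: 2A = Σ (x_i·y_{i+1} − x_{i+1}·y_i), indices taken mod 7.
P→Q: (-9)(22) − (-18)(8) = -54
Q→R: (-18)(14) − (7)(22) = -406
R→S: (7)(-4) − (23)(14) = -350
S→T: (23)(-6) − (7)(-4) = -110
T→U: (7)(-14) − (-14)(-6) = -182
U→V: (-14)(3) − (-9)(-14) = -168
V→P: (-9)(8) − (-9)(3) = -45
Σ = -1315
Area = |Σ|/2 = 657.5.

657.5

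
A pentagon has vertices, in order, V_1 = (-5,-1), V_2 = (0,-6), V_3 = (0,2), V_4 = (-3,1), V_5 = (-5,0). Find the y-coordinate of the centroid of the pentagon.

-32/23

Apply the surveyor's formula. First the cross-terms c_i = x_i·y_{i+1} − x_{i+1}·y_i:
  30, 0, 6, 5, 5  ⇒  2A = 46, A = 23.
Then Σ (y_i + y_{i+1})·c_i = -192, so ȳ = -192 / (6·23) = -32/23.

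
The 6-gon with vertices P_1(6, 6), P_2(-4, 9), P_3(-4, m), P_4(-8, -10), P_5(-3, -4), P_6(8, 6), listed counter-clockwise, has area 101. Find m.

The doubled signed area Σ (x_i y_{i+1} − x_{i+1} y_i) is linear in m.
With m=0 it equals 182; the coefficient of m is 4 (from the two edges through P_3).
So 4·m + 182 = 2·101 = 202 ⇒ m = 5.

5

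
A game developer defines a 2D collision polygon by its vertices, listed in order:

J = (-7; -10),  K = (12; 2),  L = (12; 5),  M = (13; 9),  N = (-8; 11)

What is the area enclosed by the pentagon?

Apply the surveyor's formula: 2A = Σ (x_i·y_{i+1} − x_{i+1}·y_i), indices taken mod 5.
Σ = (106) + (36) + (43) + (215) + (157) = 557
Area = |Σ|/2 = 278.5.

278.5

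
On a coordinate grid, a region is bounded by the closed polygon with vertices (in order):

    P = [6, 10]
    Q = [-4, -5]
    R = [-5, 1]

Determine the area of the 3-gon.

37.5

P→Q: (6)(-5) − (-4)(10) = 10
Q→R: (-4)(1) − (-5)(-5) = -29
R→P: (-5)(10) − (6)(1) = -56
Σ = -75
Area = |Σ|/2 = 37.5.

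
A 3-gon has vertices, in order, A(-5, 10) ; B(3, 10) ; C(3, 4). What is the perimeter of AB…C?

24

|AB| = √((8)² + (0)²) = √64 = 8
|BC| = √((0)² + (-6)²) = √36 = 6
|CA| = √((-8)² + (6)²) = √100 = 10
Perimeter = 8 + 6 + 10 = 24.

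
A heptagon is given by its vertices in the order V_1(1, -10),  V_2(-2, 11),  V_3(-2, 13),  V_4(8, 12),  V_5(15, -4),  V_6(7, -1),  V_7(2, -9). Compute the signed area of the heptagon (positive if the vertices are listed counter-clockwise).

Apply the shoelace formula: 2A = Σ (x_i·y_{i+1} − x_{i+1}·y_i), indices taken mod 7.
Σ = (-9) + (-4) + (-128) + (-212) + (13) + (-61) + (-11) = -412
Signed area = Σ/2 = -206 (negative ⇒ clockwise traversal).

-206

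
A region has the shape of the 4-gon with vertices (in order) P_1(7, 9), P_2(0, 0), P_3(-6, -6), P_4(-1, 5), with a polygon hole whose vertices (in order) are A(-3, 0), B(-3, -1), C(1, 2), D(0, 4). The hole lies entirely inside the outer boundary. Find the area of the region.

Outer boundary:
Apply the shoelace formula: 2A = Σ (x_i·y_{i+1} − x_{i+1}·y_i), indices taken mod 4.
Cross-terms: 0, 0, -36, -44  ⇒  Σ = -80
Area = |Σ|/2 = 40.
Hole:
Σ = (3) + (-5) + (4) + (12) = 14
Area = |Σ|/2 = 7.
Net area = 40 − 7 = 33.

33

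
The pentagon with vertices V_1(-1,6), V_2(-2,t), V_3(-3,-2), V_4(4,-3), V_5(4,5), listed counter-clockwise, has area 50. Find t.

The doubled signed area Σ (x_i y_{i+1} − x_{i+1} y_i) is linear in t.
With t=0 it equals 94; the coefficient of t is 2 (from the two edges through V_2).
So 2·t + 94 = 2·50 = 100 ⇒ t = 3.

3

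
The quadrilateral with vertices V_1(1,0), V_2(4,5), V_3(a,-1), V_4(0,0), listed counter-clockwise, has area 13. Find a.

Write out the shoelace sum; only the two edges meeting at V_3 involve a:
2·Area = [(4·(-1) − a·5) + (a·0 − 0·(-1))] + 5
       = -5·a + 1 = 26
⇒ a = -5.

-5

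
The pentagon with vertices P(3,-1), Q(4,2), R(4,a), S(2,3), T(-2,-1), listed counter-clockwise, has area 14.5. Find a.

The doubled signed area Σ (x_i y_{i+1} − x_{i+1} y_i) is linear in a.
With a=0 it equals 23; the coefficient of a is 2 (from the two edges through R).
So 2·a + 23 = 2·14.5 = 29 ⇒ a = 3.

3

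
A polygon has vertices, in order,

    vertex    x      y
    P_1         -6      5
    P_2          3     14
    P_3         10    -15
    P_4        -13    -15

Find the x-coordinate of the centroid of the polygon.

-39/49

Apply the shoelace formula. First the cross-terms c_i = x_i·y_{i+1} − x_{i+1}·y_i:
  -99, -185, -345, -155  ⇒  2A = -784, A = -392.
Then Σ (x_i + x_{i+1})·c_i = 1872, so x̄ = 1872 / (6·(-392)) = -39/49.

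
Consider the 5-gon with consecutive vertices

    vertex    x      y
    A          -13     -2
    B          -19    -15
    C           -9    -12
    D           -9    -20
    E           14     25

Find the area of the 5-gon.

337

Apply the shoelace formula: 2A = Σ (x_i·y_{i+1} − x_{i+1}·y_i), indices taken mod 5.
A→B: (-13)(-15) − (-19)(-2) = 157
B→C: (-19)(-12) − (-9)(-15) = 93
C→D: (-9)(-20) − (-9)(-12) = 72
D→E: (-9)(25) − (14)(-20) = 55
E→A: (14)(-2) − (-13)(25) = 297
Σ = 674
Area = |Σ|/2 = 337.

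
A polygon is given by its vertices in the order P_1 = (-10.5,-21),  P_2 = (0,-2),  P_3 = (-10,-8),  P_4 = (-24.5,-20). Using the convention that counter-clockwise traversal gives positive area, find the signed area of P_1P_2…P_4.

154.75

Apply Gauss's area formula: 2A = Σ (x_i·y_{i+1} − x_{i+1}·y_i), indices taken mod 4.
Σ = (21) + (-20) + (4) + (304.5) = 309.5
Signed area = Σ/2 = 154.75 (positive ⇒ counter-clockwise traversal).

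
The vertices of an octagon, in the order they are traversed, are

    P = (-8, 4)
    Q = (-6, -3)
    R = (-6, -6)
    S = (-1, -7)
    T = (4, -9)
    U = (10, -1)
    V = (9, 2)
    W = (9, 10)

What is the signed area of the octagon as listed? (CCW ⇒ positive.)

221

Σ = (48) + (18) + (36) + (37) + (86) + (29) + (72) + (116) = 442
Signed area = Σ/2 = 221 (positive ⇒ counter-clockwise traversal).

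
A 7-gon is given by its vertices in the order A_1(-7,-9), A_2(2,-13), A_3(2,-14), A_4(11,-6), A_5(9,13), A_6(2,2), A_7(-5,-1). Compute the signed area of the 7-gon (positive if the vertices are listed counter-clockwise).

Apply the surveyor's formula: 2A = Σ (x_i·y_{i+1} − x_{i+1}·y_i), indices taken mod 7.
Σ = (109) + (-2) + (142) + (197) + (-8) + (8) + (38) = 484
Signed area = Σ/2 = 242 (positive ⇒ counter-clockwise traversal).

242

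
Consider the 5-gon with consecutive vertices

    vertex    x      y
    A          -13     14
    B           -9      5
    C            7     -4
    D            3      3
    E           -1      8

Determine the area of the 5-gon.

Apply Gauss's area formula: 2A = Σ (x_i·y_{i+1} − x_{i+1}·y_i), indices taken mod 5.
A→B: (-13)(5) − (-9)(14) = 61
B→C: (-9)(-4) − (7)(5) = 1
C→D: (7)(3) − (3)(-4) = 33
D→E: (3)(8) − (-1)(3) = 27
E→A: (-1)(14) − (-13)(8) = 90
Σ = 212
Area = |Σ|/2 = 106.

106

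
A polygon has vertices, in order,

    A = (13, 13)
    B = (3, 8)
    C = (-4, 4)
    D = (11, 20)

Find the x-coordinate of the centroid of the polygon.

Apply the shoelace formula. First the cross-terms c_i = x_i·y_{i+1} − x_{i+1}·y_i:
  65, 44, -124, -117  ⇒  2A = -132, A = -66.
Then Σ (x_i + x_{i+1})·c_i = -2680, so x̄ = -2680 / (6·(-66)) = 670/99.

670/99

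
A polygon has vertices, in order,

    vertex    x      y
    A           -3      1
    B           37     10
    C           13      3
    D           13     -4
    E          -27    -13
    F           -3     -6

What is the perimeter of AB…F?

|AB| = √((40)² + (9)²) = √1681 = 41
|BC| = √((-24)² + (-7)²) = √625 = 25
|CD| = √((0)² + (-7)²) = √49 = 7
|DE| = √((-40)² + (-9)²) = √1681 = 41
|EF| = √((24)² + (7)²) = √625 = 25
|FA| = √((0)² + (7)²) = √49 = 7
Perimeter = 41 + 25 + 7 + 41 + 25 + 7 = 146.

146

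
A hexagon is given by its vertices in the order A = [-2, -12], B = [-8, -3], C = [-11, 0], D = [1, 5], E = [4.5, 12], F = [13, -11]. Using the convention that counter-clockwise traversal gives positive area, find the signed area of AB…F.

-286

Apply the surveyor's formula: 2A = Σ (x_i·y_{i+1} − x_{i+1}·y_i), indices taken mod 6.
Σ = (-90) + (-33) + (-55) + (-10.5) + (-205.5) + (-178) = -572
Signed area = Σ/2 = -286 (negative ⇒ clockwise traversal).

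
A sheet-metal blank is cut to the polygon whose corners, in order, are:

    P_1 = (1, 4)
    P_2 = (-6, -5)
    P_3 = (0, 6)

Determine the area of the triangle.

11.5

P_1→P_2: (1)(-5) − (-6)(4) = 19
P_2→P_3: (-6)(6) − (0)(-5) = -36
P_3→P_1: (0)(4) − (1)(6) = -6
Σ = -23
Area = |Σ|/2 = 11.5.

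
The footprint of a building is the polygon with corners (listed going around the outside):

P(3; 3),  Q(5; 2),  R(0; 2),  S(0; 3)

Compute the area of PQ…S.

Apply Gauss's area formula: 2A = Σ (x_i·y_{i+1} − x_{i+1}·y_i), indices taken mod 4.
P→Q: (3)(2) − (5)(3) = -9
Q→R: (5)(2) − (0)(2) = 10
R→S: (0)(3) − (0)(2) = 0
S→P: (0)(3) − (3)(3) = -9
Σ = -8
Area = |Σ|/2 = 4.

4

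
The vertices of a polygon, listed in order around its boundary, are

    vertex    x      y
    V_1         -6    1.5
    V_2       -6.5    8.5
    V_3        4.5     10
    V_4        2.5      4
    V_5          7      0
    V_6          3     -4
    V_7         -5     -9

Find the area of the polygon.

158

Apply the surveyor's formula: 2A = Σ (x_i·y_{i+1} − x_{i+1}·y_i), indices taken mod 7.
Σ = (-41.25) + (-103.25) + (-7) + (-28) + (-28) + (-47) + (-61.5) = -316
Area = |Σ|/2 = 158.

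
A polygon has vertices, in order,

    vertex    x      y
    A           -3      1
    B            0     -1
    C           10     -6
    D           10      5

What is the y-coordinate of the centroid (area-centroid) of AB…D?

Apply Gauss's area formula. First the cross-terms c_i = x_i·y_{i+1} − x_{i+1}·y_i:
  3, 10, 110, 25  ⇒  2A = 148, A = 74.
Then Σ (y_i + y_{i+1})·c_i = -30, so ȳ = -30 / (6·74) = -5/74.

-5/74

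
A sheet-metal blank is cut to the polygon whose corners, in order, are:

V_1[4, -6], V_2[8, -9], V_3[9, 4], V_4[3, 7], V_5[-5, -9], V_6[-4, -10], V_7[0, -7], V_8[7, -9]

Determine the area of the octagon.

Apply the shoelace (surveyor's) formula: 2A = Σ (x_i·y_{i+1} − x_{i+1}·y_i), indices taken mod 8.
Σ = (12) + (113) + (51) + (8) + (14) + (28) + (49) + (-6) = 269
Area = |Σ|/2 = 134.5.

134.5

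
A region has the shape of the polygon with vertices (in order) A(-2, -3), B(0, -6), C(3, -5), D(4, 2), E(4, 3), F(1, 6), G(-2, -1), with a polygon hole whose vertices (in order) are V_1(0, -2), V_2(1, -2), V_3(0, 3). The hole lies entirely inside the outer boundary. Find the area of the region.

45.5

Outer boundary:
Apply Gauss's area formula: 2A = Σ (x_i·y_{i+1} − x_{i+1}·y_i), indices taken mod 7.
A→B: (-2)(-6) − (0)(-3) = 12
B→C: (0)(-5) − (3)(-6) = 18
C→D: (3)(2) − (4)(-5) = 26
D→E: (4)(3) − (4)(2) = 4
E→F: (4)(6) − (1)(3) = 21
F→G: (1)(-1) − (-2)(6) = 11
G→A: (-2)(-3) − (-2)(-1) = 4
Σ = 96
Area = |Σ|/2 = 48.
Hole:
V_1→V_2: (0)(-2) − (1)(-2) = 2
V_2→V_3: (1)(3) − (0)(-2) = 3
V_3→V_1: (0)(-2) − (0)(3) = 0
Σ = 5
Area = |Σ|/2 = 2.5.
Net area = 48 − 2.5 = 45.5.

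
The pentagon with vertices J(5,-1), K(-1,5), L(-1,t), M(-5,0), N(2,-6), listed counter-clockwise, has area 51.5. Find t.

4

Write out the shoelace sum; only the two edges meeting at L involve t:
2·Area = [((-1)·t − (-1)·5) + ((-1)·0 − (-5)·t)] + 82
       = 4·t + 87 = 103
⇒ t = 4.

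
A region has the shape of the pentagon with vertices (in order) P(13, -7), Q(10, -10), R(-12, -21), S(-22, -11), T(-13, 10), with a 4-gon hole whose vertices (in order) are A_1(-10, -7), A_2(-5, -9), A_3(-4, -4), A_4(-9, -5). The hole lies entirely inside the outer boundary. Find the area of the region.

543

Outer boundary:
Apply the surveyor's formula: 2A = Σ (x_i·y_{i+1} − x_{i+1}·y_i), indices taken mod 5.
Σ = (-60) + (-330) + (-330) + (-363) + (-39) = -1122
Area = |Σ|/2 = 561.
Hole:
Apply Gauss's area formula: 2A = Σ (x_i·y_{i+1} − x_{i+1}·y_i), indices taken mod 4.
Σ = (55) + (-16) + (-16) + (13) = 36
Area = |Σ|/2 = 18.
Net area = 561 − 18 = 543.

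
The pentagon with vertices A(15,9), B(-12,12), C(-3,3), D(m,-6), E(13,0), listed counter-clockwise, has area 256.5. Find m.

The doubled signed area Σ (x_i y_{i+1} − x_{i+1} y_i) is linear in m.
With m=0 it equals 501; the coefficient of m is -3 (from the two edges through D).
So -3·m + 501 = 2·256.5 = 513 ⇒ m = -4.

-4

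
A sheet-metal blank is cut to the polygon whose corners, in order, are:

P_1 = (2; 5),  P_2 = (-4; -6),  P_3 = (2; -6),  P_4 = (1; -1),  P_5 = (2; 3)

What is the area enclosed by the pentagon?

Σ = (8) + (36) + (4) + (5) + (4) = 57
Area = |Σ|/2 = 28.5.

28.5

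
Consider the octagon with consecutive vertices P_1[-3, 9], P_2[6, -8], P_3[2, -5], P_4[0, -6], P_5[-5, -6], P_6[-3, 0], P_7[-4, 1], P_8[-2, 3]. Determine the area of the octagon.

Apply Gauss's area formula: 2A = Σ (x_i·y_{i+1} − x_{i+1}·y_i), indices taken mod 8.
Cross-terms: -30, -14, -12, -30, -18, -3, -10, -9  ⇒  Σ = -126
Area = |Σ|/2 = 63.

63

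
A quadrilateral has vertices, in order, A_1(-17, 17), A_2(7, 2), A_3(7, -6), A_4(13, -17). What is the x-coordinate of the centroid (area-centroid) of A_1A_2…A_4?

-11/53

Apply the shoelace formula. First the cross-terms c_i = x_i·y_{i+1} − x_{i+1}·y_i:
  -153, -56, -41, -68  ⇒  2A = -318, A = -159.
Then Σ (x_i + x_{i+1})·c_i = 198, so x̄ = 198 / (6·(-159)) = -11/53.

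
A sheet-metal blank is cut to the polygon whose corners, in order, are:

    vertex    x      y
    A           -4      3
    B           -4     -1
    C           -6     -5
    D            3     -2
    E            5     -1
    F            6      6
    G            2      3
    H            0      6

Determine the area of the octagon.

Apply the shoelace formula: 2A = Σ (x_i·y_{i+1} − x_{i+1}·y_i), indices taken mod 8.
Σ = (16) + (14) + (27) + (7) + (36) + (6) + (12) + (24) = 142
Area = |Σ|/2 = 71.

71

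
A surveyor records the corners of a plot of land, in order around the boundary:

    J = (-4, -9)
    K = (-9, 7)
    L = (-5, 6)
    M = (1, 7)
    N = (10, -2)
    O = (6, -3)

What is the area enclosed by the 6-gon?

162.5

Apply Gauss's area formula: 2A = Σ (x_i·y_{i+1} − x_{i+1}·y_i), indices taken mod 6.
Cross-terms: -109, -19, -41, -72, -18, -66  ⇒  Σ = -325
Area = |Σ|/2 = 162.5.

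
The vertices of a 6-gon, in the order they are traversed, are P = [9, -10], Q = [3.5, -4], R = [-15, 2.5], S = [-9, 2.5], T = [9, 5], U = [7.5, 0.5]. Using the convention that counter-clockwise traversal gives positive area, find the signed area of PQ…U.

P→Q: (9)(-4) − (3.5)(-10) = -1
Q→R: (3.5)(2.5) − (-15)(-4) = -51.25
R→S: (-15)(2.5) − (-9)(2.5) = -15
S→T: (-9)(5) − (9)(2.5) = -67.5
T→U: (9)(0.5) − (7.5)(5) = -33
U→P: (7.5)(-10) − (9)(0.5) = -79.5
Σ = -247.25
Signed area = Σ/2 = -123.625 (negative ⇒ clockwise traversal).

-123.625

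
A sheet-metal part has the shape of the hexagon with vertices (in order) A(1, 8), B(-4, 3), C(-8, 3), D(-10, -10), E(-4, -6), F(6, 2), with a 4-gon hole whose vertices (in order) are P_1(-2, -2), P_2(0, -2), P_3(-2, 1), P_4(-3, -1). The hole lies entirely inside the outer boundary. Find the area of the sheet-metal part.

121

Outer boundary:
Apply the shoelace (surveyor's) formula: 2A = Σ (x_i·y_{i+1} − x_{i+1}·y_i), indices taken mod 6.
Σ = (35) + (12) + (110) + (20) + (28) + (46) = 251
Area = |Σ|/2 = 125.5.
Hole:
Apply Gauss's area formula: 2A = Σ (x_i·y_{i+1} − x_{i+1}·y_i), indices taken mod 4.
Σ = (4) + (-4) + (5) + (4) = 9
Area = |Σ|/2 = 4.5.
Net area = 125.5 − 4.5 = 121.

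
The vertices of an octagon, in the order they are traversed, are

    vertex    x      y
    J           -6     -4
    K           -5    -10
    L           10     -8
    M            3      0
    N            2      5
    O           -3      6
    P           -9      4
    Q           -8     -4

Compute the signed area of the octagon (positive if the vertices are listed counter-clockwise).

182

J→K: (-6)(-10) − (-5)(-4) = 40
K→L: (-5)(-8) − (10)(-10) = 140
L→M: (10)(0) − (3)(-8) = 24
M→N: (3)(5) − (2)(0) = 15
N→O: (2)(6) − (-3)(5) = 27
O→P: (-3)(4) − (-9)(6) = 42
P→Q: (-9)(-4) − (-8)(4) = 68
Q→J: (-8)(-4) − (-6)(-4) = 8
Σ = 364
Signed area = Σ/2 = 182 (positive ⇒ counter-clockwise traversal).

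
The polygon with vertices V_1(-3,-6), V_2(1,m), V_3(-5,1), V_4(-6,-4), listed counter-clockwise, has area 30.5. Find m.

Write out the shoelace sum; only the two edges meeting at V_2 involve m:
2·Area = [((-3)·m − 1·(-6)) + (1·1 − (-5)·m)] + 50
       = 2·m + 57 = 61
⇒ m = 2.

2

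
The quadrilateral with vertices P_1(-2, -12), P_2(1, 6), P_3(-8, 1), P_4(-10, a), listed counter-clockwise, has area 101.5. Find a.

-4

Write out the shoelace sum; only the two edges meeting at P_4 involve a:
2·Area = [((-8)·a − (-10)·1) + ((-10)·(-12) − (-2)·a)] + 49
       = -6·a + 179 = 203
⇒ a = -4.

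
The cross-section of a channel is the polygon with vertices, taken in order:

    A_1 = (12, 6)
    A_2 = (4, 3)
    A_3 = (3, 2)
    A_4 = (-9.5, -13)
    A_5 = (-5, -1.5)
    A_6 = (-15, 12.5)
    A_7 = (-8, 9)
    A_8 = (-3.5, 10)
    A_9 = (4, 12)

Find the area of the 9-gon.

215.125

Apply the surveyor's formula: 2A = Σ (x_i·y_{i+1} − x_{i+1}·y_i), indices taken mod 9.
Cross-terms: 12, -1, -20, -50.75, -85, -35, -48.5, -82, -120  ⇒  Σ = -430.25
Area = |Σ|/2 = 215.125.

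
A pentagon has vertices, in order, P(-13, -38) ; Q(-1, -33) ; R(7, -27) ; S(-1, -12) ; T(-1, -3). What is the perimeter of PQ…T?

86

|PQ| = √((12)² + (5)²) = √169 = 13
|QR| = √((8)² + (6)²) = √100 = 10
|RS| = √((-8)² + (15)²) = √289 = 17
|ST| = √((0)² + (9)²) = √81 = 9
|TP| = √((-12)² + (-35)²) = √1369 = 37
Perimeter = 13 + 10 + 17 + 9 + 37 = 86.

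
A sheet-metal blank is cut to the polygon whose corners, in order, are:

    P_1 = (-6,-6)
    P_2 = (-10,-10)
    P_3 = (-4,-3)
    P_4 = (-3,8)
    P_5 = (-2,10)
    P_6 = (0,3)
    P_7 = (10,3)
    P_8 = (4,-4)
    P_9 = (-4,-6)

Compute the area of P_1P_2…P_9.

Apply the shoelace (surveyor's) formula: 2A = Σ (x_i·y_{i+1} − x_{i+1}·y_i), indices taken mod 9.
P_1→P_2: (-6)(-10) − (-10)(-6) = 0
P_2→P_3: (-10)(-3) − (-4)(-10) = -10
P_3→P_4: (-4)(8) − (-3)(-3) = -41
P_4→P_5: (-3)(10) − (-2)(8) = -14
P_5→P_6: (-2)(3) − (0)(10) = -6
P_6→P_7: (0)(3) − (10)(3) = -30
P_7→P_8: (10)(-4) − (4)(3) = -52
P_8→P_9: (4)(-6) − (-4)(-4) = -40
P_9→P_1: (-4)(-6) − (-6)(-6) = -12
Σ = -205
Area = |Σ|/2 = 102.5.

102.5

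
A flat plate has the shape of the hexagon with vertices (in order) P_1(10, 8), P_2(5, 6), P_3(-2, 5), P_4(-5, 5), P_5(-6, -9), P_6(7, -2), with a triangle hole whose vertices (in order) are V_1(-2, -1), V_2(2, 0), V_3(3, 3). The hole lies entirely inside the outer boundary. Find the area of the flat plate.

Outer boundary:
Apply Gauss's area formula: 2A = Σ (x_i·y_{i+1} − x_{i+1}·y_i), indices taken mod 6.
P_1→P_2: (10)(6) − (5)(8) = 20
P_2→P_3: (5)(5) − (-2)(6) = 37
P_3→P_4: (-2)(5) − (-5)(5) = 15
P_4→P_5: (-5)(-9) − (-6)(5) = 75
P_5→P_6: (-6)(-2) − (7)(-9) = 75
P_6→P_1: (7)(8) − (10)(-2) = 76
Σ = 298
Area = |Σ|/2 = 149.
Hole:
Apply the shoelace formula: 2A = Σ (x_i·y_{i+1} − x_{i+1}·y_i), indices taken mod 3.
Σ = (2) + (6) + (3) = 11
Area = |Σ|/2 = 5.5.
Net area = 149 − 5.5 = 143.5.

143.5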